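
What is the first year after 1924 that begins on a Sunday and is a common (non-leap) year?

1933

Jan 1 advances by 2 weekdays after a leap year and by 1 after a common year.
1924: Jan 1 is Tuesday (leap).
1925: Thursday
1926: Friday
1927: Saturday
1928: Sunday (leap)
1929: Tuesday
1930: Wednesday
1931: Thursday
1932: Friday (leap)
1933: Sunday
1933 begins on a Sunday and is a common year.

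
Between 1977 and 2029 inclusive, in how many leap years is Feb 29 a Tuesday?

Leap years in 1977–2029: 13 of them.
Feb 29 weekday advances by 5 (mod 7) from one leap year to the next four years later (or differs when a century non-leap intervenes).
Leap-day weekdays: 1980:Fri 1984:Wed 1988:Mon 1992:Sat 1996:Thu 2000:Tue✓ 2004:Sun 2008:Fri 2012:Wed 2016:Mon 2020:Sat 2024:Thu 2028:Tue✓
Tuesday: 2000, 2028 → 2.

2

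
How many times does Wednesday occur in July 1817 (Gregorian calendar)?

5

July 1817 has 31 days and begins on Tuesday.
The first Wednesday is July 2.
Wednesdays fall on 2, 9, 16, 23, 30 — that's 5.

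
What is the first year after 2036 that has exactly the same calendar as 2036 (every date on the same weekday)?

Two years share a calendar iff Jan 1 falls on the same weekday and both are leap or both are common. 2036: Jan 1 is Tuesday, leap year.
2037: Jan 1 Thursday, common
2038: Jan 1 Friday, common
2039: Jan 1 Saturday, common
2040: Jan 1 Sunday, leap
2041: Jan 1 Tuesday, common
2042: Jan 1 Wednesday, common
2043: Jan 1 Thursday, common
2044: Jan 1 Friday, leap
2045: Jan 1 Sunday, common
2046: Jan 1 Monday, common
2047: Jan 1 Tuesday, common
2048: Jan 1 Wednesday, leap
2049: Jan 1 Friday, common
2050: Jan 1 Saturday, common
2051: Jan 1 Sunday, common
2052: Jan 1 Monday, leap
2053: Jan 1 Wednesday, common
2054: Jan 1 Thursday, common
2055: Jan 1 Friday, common
2056: Jan 1 Saturday, leap
2057: Jan 1 Monday, common
2058: Jan 1 Tuesday, common
2059: Jan 1 Wednesday, common
2060: Jan 1 Thursday, leap
2061: Jan 1 Saturday, common
2062: Jan 1 Sunday, common
2063: Jan 1 Monday, common
2064: Jan 1 Tuesday, leap
2064 matches on both conditions.

2064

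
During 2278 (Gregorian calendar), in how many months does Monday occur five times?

4

A month of length L has five Mondays iff its first Monday is on day ≤ L−28 (so day 1–3 in a 31-day month, 1–2 in a 30-day month, day 1 in a leap February).
Checking each month of 2278: Jan starts Tue (31d); Feb starts Fri (28d); Mar starts Fri (31d); Apr starts Mon (30d) ✓; May starts Wed (31d); Jun starts Sat (30d); Jul starts Mon (31d) ✓; Aug starts Thu (31d); Sep starts Sun (30d) ✓; Oct starts Tue (31d); Nov starts Fri (30d); Dec starts Sun (31d) ✓.
Five-Monday months: April, July, September, December → 4.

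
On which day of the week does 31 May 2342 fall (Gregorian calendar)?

Sunday

January 1, 2342 is a Thursday.
May 31 is day 151 of the year, i.e. 150 days after Jan 1.
150 mod 7 = 3, so advance 3 weekdays from Thursday: Sunday.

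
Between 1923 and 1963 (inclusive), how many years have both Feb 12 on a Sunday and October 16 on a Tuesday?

Check each year's weekday for Feb 12 and October 16:
  1923: Mon/Tue  1924: Tue/Thu  1925: Thu/Fri  1926: Fri/Sat  1927: Sat/Sun  1928: Sun/Tue ✓  1929: Tue/Wed  1930: Wed/Thu  1931: Thu/Fri  1932: Fri/Sun  1933: Sun/Mon  1934: Mon/Tue  1935: Tue/Wed  1936: Wed/Fri  …(13 more)…  1950: Sun/Mon  1951: Mon/Tue  1952: Tue/Thu  1953: Thu/Fri  1954: Fri/Sat  1955: Sat/Sun  1956: Sun/Tue ✓  1957: Tue/Wed  1958: Wed/Thu  1959: Thu/Fri  1960: Fri/Sun  1961: Sun/Mon  1962: Mon/Tue  1963: Tue/Wed
Both conditions hold in: 1928, 1956 — 2.

2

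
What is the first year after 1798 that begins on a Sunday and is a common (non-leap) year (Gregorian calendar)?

Jan 1 advances by 2 weekdays after a leap year and by 1 after a common year.
1798: Jan 1 is Monday.
1799: Tuesday
1800: Wednesday
1801: Thursday
1802: Friday
1803: Saturday
1804: Sunday (leap)
1805: Tuesday
1806: Wednesday
1807: Thursday
1808: Friday (leap)
1809: Sunday
1809 begins on a Sunday and is a common year.

1809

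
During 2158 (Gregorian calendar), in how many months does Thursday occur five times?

4

A month of length L has five Thursdays iff its first Thursday is on day ≤ L−28 (so day 1–3 in a 31-day month, 1–2 in a 30-day month, day 1 in a leap February).
Checking each month of 2158: Jan starts Sun (31d); Feb starts Wed (28d); Mar starts Wed (31d) ✓; Apr starts Sat (30d); May starts Mon (31d); Jun starts Thu (30d) ✓; Jul starts Sat (31d); Aug starts Tue (31d) ✓; Sep starts Fri (30d); Oct starts Sun (31d); Nov starts Wed (30d) ✓; Dec starts Fri (31d).
Five-Thursday months: March, June, August, November → 4.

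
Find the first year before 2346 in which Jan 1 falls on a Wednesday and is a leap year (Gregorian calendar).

Jan 1 advances by 2 weekdays after a leap year and by 1 after a common year.
2346: Jan 1 is Tuesday.
2345: Monday
2344: Saturday (leap)
2343: Friday
2342: Thursday
2341: Wednesday
2340: Monday (leap)
2339: Sunday
2338: Saturday
2337: Friday
2336: Wednesday (leap)
2336 begins on a Wednesday and is a leap year.

2336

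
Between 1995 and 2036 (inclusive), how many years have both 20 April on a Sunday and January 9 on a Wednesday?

2

Check each year's weekday for 20 April and January 9:
  1995: Thu/Mon  1996: Sat/Tue  1997: Sun/Thu  1998: Mon/Fri  1999: Tue/Sat  2000: Thu/Sun  2001: Fri/Tue  2002: Sat/Wed  2003: Sun/Thu  2004: Tue/Fri  2005: Wed/Sun  2006: Thu/Mon  2007: Fri/Tue  2008: Sun/Wed ✓  …(14 more)…  2023: Thu/Mon  2024: Sat/Tue  2025: Sun/Thu  2026: Mon/Fri  2027: Tue/Sat  2028: Thu/Sun  2029: Fri/Tue  2030: Sat/Wed  2031: Sun/Thu  2032: Tue/Fri  2033: Wed/Sun  2034: Thu/Mon  2035: Fri/Tue  2036: Sun/Wed ✓
Both conditions hold in: 2008, 2036 — 2.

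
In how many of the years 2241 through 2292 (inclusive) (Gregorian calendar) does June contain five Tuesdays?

June has 30 days; it has five Tuesdays when Tuesday falls among the first (month-length − 28) days — i.e. when June 1 is one of Tuesday/Monday.
June 1 by year: 2241:Tue✓ 2242:Wed 2243:Thu 2244:Sat 2245:Sun 2246:Mon✓ 2247:Tue✓ 2248:Thu 2249:Fri 2250:Sat 2251:Sun 2252:Tue✓ 2253:Wed 2254:Thu 2255:Fri …(22 more)… 2278:Sat 2279:Sun 2280:Tue✓ 2281:Wed 2282:Thu 2283:Fri 2284:Sun 2285:Mon✓ 2286:Tue✓ 2287:Wed 2288:Fri 2289:Sat 2290:Sun 2291:Mon✓ 2292:Wed
Years with five Tuesdays: 2241, 2246, 2247, 2252, 2257, 2258, 2263, 2268, 2269, 2274, 2275, 2280, 2285, 2286, 2291 → 15.

15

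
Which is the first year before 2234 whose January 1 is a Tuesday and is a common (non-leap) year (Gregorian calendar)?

Jan 1 advances by 2 weekdays after a leap year and by 1 after a common year.
2234: Jan 1 is Wednesday.
2233: Tuesday
2233 begins on a Tuesday and is a common year.

2233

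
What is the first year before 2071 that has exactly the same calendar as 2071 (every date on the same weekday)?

Two years share a calendar iff Jan 1 falls on the same weekday and both are leap or both are common. 2071: Jan 1 is Thursday, common year.
2070: Jan 1 Wednesday, common
2069: Jan 1 Tuesday, common
2068: Jan 1 Sunday, leap
2067: Jan 1 Saturday, common
2066: Jan 1 Friday, common
2065: Jan 1 Thursday, common
2065 matches on both conditions.

2065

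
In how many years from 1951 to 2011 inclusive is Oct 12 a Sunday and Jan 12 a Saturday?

Check each year's weekday for Oct 12 and Jan 12:
  1951: Fri/Fri  1952: Sun/Sat ✓  1953: Mon/Mon  1954: Tue/Tue  1955: Wed/Wed  1956: Fri/Thu  1957: Sat/Sat  1958: Sun/Sun  1959: Mon/Mon  1960: Wed/Tue  1961: Thu/Thu  1962: Fri/Fri  1963: Sat/Sat  1964: Mon/Sun  …(33 more)…  1998: Mon/Mon  1999: Tue/Tue  2000: Thu/Wed  2001: Fri/Fri  2002: Sat/Sat  2003: Sun/Sun  2004: Tue/Mon  2005: Wed/Wed  2006: Thu/Thu  2007: Fri/Fri  2008: Sun/Sat ✓  2009: Mon/Mon  2010: Tue/Tue  2011: Wed/Wed
Both conditions hold in: 1952, 1980, 2008 — 3.

3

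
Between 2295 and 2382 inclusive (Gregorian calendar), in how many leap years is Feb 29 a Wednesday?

Leap years in 2295–2382: 21 of them.
Feb 29 weekday advances by 5 (mod 7) from one leap year to the next four years later (or differs when a century non-leap intervenes).
Leap-day weekdays: 2296:Sat 2304:Mon 2308:Sat 2312:Thu 2316:Tue 2320:Sun 2324:Fri 2328:Wed✓ 2332:Mon 2336:Sat 2340:Thu 2344:Tue 2348:Sun 2352:Fri 2356:Wed✓ 2360:Mon 2364:Sat 2368:Thu 2372:Tue 2376:Sun 2380:Fri
Wednesday: 2328, 2356 → 2.

2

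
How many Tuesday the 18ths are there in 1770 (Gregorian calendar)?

Check the 18th of each month of 1770: Jan 18: Thu, Feb 18: Sun, Mar 18: Sun, Apr 18: Wed, May 18: Fri, Jun 18: Mon, Jul 18: Wed, Aug 18: Sat, Sep 18: Tue, Oct 18: Thu, Nov 18: Sun, Dec 18: Tue.
Tuesday occurs in September, December — 2 months.

2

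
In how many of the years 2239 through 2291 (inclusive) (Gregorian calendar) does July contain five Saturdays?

July has 31 days; it has five Saturdays when Saturday falls among the first (month-length − 28) days — i.e. when July 1 is one of Saturday/Friday/Thursday.
July 1 by year: 2239:Mon 2240:Wed 2241:Thu✓ 2242:Fri✓ 2243:Sat✓ 2244:Mon 2245:Tue 2246:Wed 2247:Thu✓ 2248:Sat✓ 2249:Sun 2250:Mon 2251:Tue 2252:Thu✓ 2253:Fri✓ …(23 more)… 2277:Sun 2278:Mon 2279:Tue 2280:Thu✓ 2281:Fri✓ 2282:Sat✓ 2283:Sun 2284:Tue 2285:Wed 2286:Thu✓ 2287:Fri✓ 2288:Sun 2289:Mon 2290:Tue 2291:Wed
Years with five Saturdays: 2241, 2242, 2243, 2247, 2248, 2252, 2253, 2254, 2258, 2259, 2264, 2265, 2269, 2270, 2271, 2275, 2276, 2280, 2281, 2282, 2286, 2287 → 22.

22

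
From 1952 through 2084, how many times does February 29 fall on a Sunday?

Leap years in 1952–2084: 34 of them.
Feb 29 weekday advances by 5 (mod 7) from one leap year to the next four years later (or differs when a century non-leap intervenes).
Leap-day weekdays: 1952:Fri 1956:Wed 1960:Mon 1964:Sat 1968:Thu 1972:Tue 1976:Sun✓ 1980:Fri 1984:Wed 1988:Mon 1992:Sat 1996:Thu 2000:Tue …(8 more)… 2036:Fri 2040:Wed 2044:Mon 2048:Sat 2052:Thu 2056:Tue 2060:Sun✓ 2064:Fri 2068:Wed 2072:Mon 2076:Sat 2080:Thu 2084:Tue
Sunday: 1976, 2004, 2032, 2060 → 4.

4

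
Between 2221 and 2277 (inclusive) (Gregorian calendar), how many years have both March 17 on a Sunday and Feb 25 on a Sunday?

Check each year's weekday for March 17 and Feb 25:
  2221: Sat/Sun  2222: Sun/Mon  2223: Mon/Tue  2224: Wed/Wed  2225: Thu/Fri  2226: Fri/Sat  2227: Sat/Sun  2228: Mon/Mon  2229: Tue/Wed  2230: Wed/Thu  2231: Thu/Fri  2232: Sat/Sat  2233: Sun/Mon  2234: Mon/Tue  …(29 more)…  2264: Thu/Thu  2265: Fri/Sat  2266: Sat/Sun  2267: Sun/Mon  2268: Tue/Tue  2269: Wed/Thu  2270: Thu/Fri  2271: Fri/Sat  2272: Sun/Sun ✓  2273: Mon/Tue  2274: Tue/Wed  2275: Wed/Thu  2276: Fri/Fri  2277: Sat/Sun
Both conditions hold in: 2244, 2272 — 2.

2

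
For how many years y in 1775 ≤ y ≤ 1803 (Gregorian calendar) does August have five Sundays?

13

August has 31 days; it has five Sundays when Sunday falls among the first (month-length − 28) days — i.e. when August 1 is one of Sunday/Saturday/Friday.
August 1 by year: 1775:Tue 1776:Thu 1777:Fri✓ 1778:Sat✓ 1779:Sun✓ 1780:Tue 1781:Wed 1782:Thu 1783:Fri✓ 1784:Sun✓ 1785:Mon 1786:Tue 1787:Wed 1788:Fri✓ 1789:Sat✓ 1790:Sun✓ 1791:Mon 1792:Wed 1793:Thu 1794:Fri✓ 1795:Sat✓ 1796:Mon 1797:Tue 1798:Wed 1799:Thu 1800:Fri✓ 1801:Sat✓ 1802:Sun✓ 1803:Mon
Years with five Sundays: 1777, 1778, 1779, 1783, 1784, 1788, 1789, 1790, 1794, 1795, 1800, 1801, 1802 → 13.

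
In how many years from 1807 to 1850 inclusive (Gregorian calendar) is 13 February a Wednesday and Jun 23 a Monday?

Check each year's weekday for 13 February and Jun 23:
  1807: Fri/Tue  1808: Sat/Thu  1809: Mon/Fri  1810: Tue/Sat  1811: Wed/Sun  1812: Thu/Tue  1813: Sat/Wed  1814: Sun/Thu  1815: Mon/Fri  1816: Tue/Sun  1817: Thu/Mon  1818: Fri/Tue  1819: Sat/Wed  1820: Sun/Fri  …(16 more)…  1837: Mon/Fri  1838: Tue/Sat  1839: Wed/Sun  1840: Thu/Tue  1841: Sat/Wed  1842: Sun/Thu  1843: Mon/Fri  1844: Tue/Sun  1845: Thu/Mon  1846: Fri/Tue  1847: Sat/Wed  1848: Sun/Fri  1849: Tue/Sat  1850: Wed/Sun
Both conditions hold in: 1828 — 1.

1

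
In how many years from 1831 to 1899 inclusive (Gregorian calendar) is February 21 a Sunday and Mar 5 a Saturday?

Check each year's weekday for February 21 and Mar 5:
  1831: Mon/Sat  1832: Tue/Mon  1833: Thu/Tue  1834: Fri/Wed  1835: Sat/Thu  1836: Sun/Sat ✓  1837: Tue/Sun  1838: Wed/Mon  1839: Thu/Tue  1840: Fri/Thu  1841: Sun/Fri  1842: Mon/Sat  1843: Tue/Sun  1844: Wed/Tue  …(41 more)…  1886: Sun/Fri  1887: Mon/Sat  1888: Tue/Mon  1889: Thu/Tue  1890: Fri/Wed  1891: Sat/Thu  1892: Sun/Sat ✓  1893: Tue/Sun  1894: Wed/Mon  1895: Thu/Tue  1896: Fri/Thu  1897: Sun/Fri  1898: Mon/Sat  1899: Tue/Sun
Both conditions hold in: 1836, 1864, 1892 — 3.

3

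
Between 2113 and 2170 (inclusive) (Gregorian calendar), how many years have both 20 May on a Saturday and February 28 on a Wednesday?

Check each year's weekday for 20 May and February 28:
  2113: Sat/Tue  2114: Sun/Wed  2115: Mon/Thu  2116: Wed/Fri  2117: Thu/Sun  2118: Fri/Mon  2119: Sat/Tue  2120: Mon/Wed  2121: Tue/Fri  2122: Wed/Sat  2123: Thu/Sun  2124: Sat/Mon  2125: Sun/Wed  2126: Mon/Thu  …(30 more)…  2157: Fri/Mon  2158: Sat/Tue  2159: Sun/Wed  2160: Tue/Thu  2161: Wed/Sat  2162: Thu/Sun  2163: Fri/Mon  2164: Sun/Tue  2165: Mon/Thu  2166: Tue/Fri  2167: Wed/Sat  2168: Fri/Sun  2169: Sat/Tue  2170: Sun/Wed
Both conditions hold in: no year — 0.

0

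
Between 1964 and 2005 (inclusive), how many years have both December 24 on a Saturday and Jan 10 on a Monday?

5

Check each year's weekday for December 24 and Jan 10:
  1964: Thu/Fri  1965: Fri/Sun  1966: Sat/Mon ✓  1967: Sun/Tue  1968: Tue/Wed  1969: Wed/Fri  1970: Thu/Sat  1971: Fri/Sun  1972: Sun/Mon  1973: Mon/Wed  1974: Tue/Thu  1975: Wed/Fri  1976: Fri/Sat  1977: Sat/Mon ✓  …(14 more)…  1992: Thu/Fri  1993: Fri/Sun  1994: Sat/Mon ✓  1995: Sun/Tue  1996: Tue/Wed  1997: Wed/Fri  1998: Thu/Sat  1999: Fri/Sun  2000: Sun/Mon  2001: Mon/Wed  2002: Tue/Thu  2003: Wed/Fri  2004: Fri/Sat  2005: Sat/Mon ✓
Both conditions hold in: 1966, 1977, 1983, 1994, 2005 — 5.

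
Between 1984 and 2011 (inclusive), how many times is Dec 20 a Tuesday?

4

Track Dec 20's weekday year by year (advancing +1, or +2 across a Feb 29):
  1984: Thu  1985: Fri (+1)  1986: Sat (+1)  1987: Sun (+1)  1988: Tue (+2) ✓
  1989: Wed (+1)  1990: Thu (+1)  1991: Fri (+1)  1992: Sun (+2)  1993: Mon (+1)
  1994: Tue (+1) ✓  1995: Wed (+1)  1996: Fri (+2)  1997: Sat (+1)  1998: Sun (+1)
  1999: Mon (+1)  2000: Wed (+2)  2001: Thu (+1)  2002: Fri (+1)  2003: Sat (+1)
  2004: Mon (+2)  2005: Tue (+1) ✓  2006: Wed (+1)  2007: Thu (+1)  2008: Sat (+2)
  2009: Sun (+1)  2010: Mon (+1)  2011: Tue (+1) ✓
Tuesday years: 1988, 1994, 2005, 2011 — 4 in total.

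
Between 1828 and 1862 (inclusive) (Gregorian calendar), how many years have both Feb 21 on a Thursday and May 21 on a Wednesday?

Check each year's weekday for Feb 21 and May 21:
  1828: Thu/Wed ✓  1829: Sat/Thu  1830: Sun/Fri  1831: Mon/Sat  1832: Tue/Mon  1833: Thu/Tue  1834: Fri/Wed  1835: Sat/Thu  1836: Sun/Sat  1837: Tue/Sun  1838: Wed/Mon  1839: Thu/Tue  1840: Fri/Thu  1841: Sun/Fri  …(7 more)…  1849: Wed/Mon  1850: Thu/Tue  1851: Fri/Wed  1852: Sat/Fri  1853: Mon/Sat  1854: Tue/Sun  1855: Wed/Mon  1856: Thu/Wed ✓  1857: Sat/Thu  1858: Sun/Fri  1859: Mon/Sat  1860: Tue/Mon  1861: Thu/Tue  1862: Fri/Wed
Both conditions hold in: 1828, 1856 — 2.

2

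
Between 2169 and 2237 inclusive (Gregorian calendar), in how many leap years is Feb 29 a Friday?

Leap years in 2169–2237: 16 of them.
Feb 29 weekday advances by 5 (mod 7) from one leap year to the next four years later (or differs when a century non-leap intervenes).
Leap-day weekdays: 2172:Sat 2176:Thu 2180:Tue 2184:Sun 2188:Fri✓ 2192:Wed 2196:Mon 2204:Wed 2208:Mon 2212:Sat 2216:Thu 2220:Tue 2224:Sun 2228:Fri✓ 2232:Wed 2236:Mon
Friday: 2188, 2228 → 2.

2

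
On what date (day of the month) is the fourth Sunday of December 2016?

December 1, 2016 is a Thursday, so the first Sunday is the 4th.
The fourth Sunday is 4 + 21 = 25.

25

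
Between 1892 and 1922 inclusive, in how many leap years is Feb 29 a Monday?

2

Leap years in 1892–1922: 7 of them.
Feb 29 weekday advances by 5 (mod 7) from one leap year to the next four years later (or differs when a century non-leap intervenes).
Leap-day weekdays: 1892:Mon✓ 1896:Sat 1904:Mon✓ 1908:Sat 1912:Thu 1916:Tue 1920:Sun
Monday: 1892, 1904 → 2.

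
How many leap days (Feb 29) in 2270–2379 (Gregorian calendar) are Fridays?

3

Leap years in 2270–2379: 26 of them.
Feb 29 weekday advances by 5 (mod 7) from one leap year to the next four years later (or differs when a century non-leap intervenes).
Leap-day weekdays: 2272:Thu 2276:Tue 2280:Sun 2284:Fri✓ 2288:Wed 2292:Mon 2296:Sat 2304:Mon 2308:Sat 2312:Thu 2316:Tue 2320:Sun 2324:Fri✓ 2328:Wed 2332:Mon 2336:Sat 2340:Thu 2344:Tue 2348:Sun 2352:Fri✓ 2356:Wed 2360:Mon 2364:Sat 2368:Thu 2372:Tue 2376:Sun
Friday: 2284, 2324, 2352 → 3.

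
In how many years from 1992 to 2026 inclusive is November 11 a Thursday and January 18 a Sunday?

Check each year's weekday for November 11 and January 18:
  1992: Wed/Sat  1993: Thu/Mon  1994: Fri/Tue  1995: Sat/Wed  1996: Mon/Thu  1997: Tue/Sat  1998: Wed/Sun  1999: Thu/Mon  2000: Sat/Tue  2001: Sun/Thu  2002: Mon/Fri  2003: Tue/Sat  2004: Thu/Sun ✓  2005: Fri/Tue  …(7 more)…  2013: Mon/Fri  2014: Tue/Sat  2015: Wed/Sun  2016: Fri/Mon  2017: Sat/Wed  2018: Sun/Thu  2019: Mon/Fri  2020: Wed/Sat  2021: Thu/Mon  2022: Fri/Tue  2023: Sat/Wed  2024: Mon/Thu  2025: Tue/Sat  2026: Wed/Sun
Both conditions hold in: 2004 — 1.

1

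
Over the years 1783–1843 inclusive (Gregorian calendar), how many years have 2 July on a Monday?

Track 2 July's weekday year by year (advancing +1, or +2 across a Feb 29):
  1783: Wed  1784: Fri (+2)  1785: Sat (+1)  1786: Sun (+1)  1787: Mon (+1) ✓
  1788: Wed (+2)  1789: Thu (+1)  1790: Fri (+1)  1791: Sat (+1)  1792: Mon (+2) ✓
  1793: Tue (+1)  1794: Wed (+1)  1795: Thu (+1)  1796: Sat (+2)  … (33 more years) …
  1830: Fri (+1)  1831: Sat (+1)  1832: Mon (+2) ✓  1833: Tue (+1)  1834: Wed (+1)
  1835: Thu (+1)  1836: Sat (+2)  1837: Sun (+1)  1838: Mon (+1) ✓  1839: Tue (+1)
  1840: Thu (+2)  1841: Fri (+1)  1842: Sat (+1)  1843: Sun (+1)
Monday years: 1787, 1792, 1798, 1804, 1810, 1821, 1827, 1832, 1838 — 9 in total.

9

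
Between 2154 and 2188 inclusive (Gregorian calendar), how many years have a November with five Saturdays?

11

November has 30 days; it has five Saturdays when Saturday falls among the first (month-length − 28) days — i.e. when November 1 is one of Saturday/Friday.
November 1 by year: 2154:Fri✓ 2155:Sat✓ 2156:Mon 2157:Tue 2158:Wed 2159:Thu 2160:Sat✓ 2161:Sun 2162:Mon 2163:Tue 2164:Thu 2165:Fri✓ 2166:Sat✓ 2167:Sun 2168:Tue …(5 more)… 2174:Tue 2175:Wed 2176:Fri✓ 2177:Sat✓ 2178:Sun 2179:Mon 2180:Wed 2181:Thu 2182:Fri✓ 2183:Sat✓ 2184:Mon 2185:Tue 2186:Wed 2187:Thu 2188:Sat✓
Years with five Saturdays: 2154, 2155, 2160, 2165, 2166, 2171, 2176, 2177, 2182, 2183, 2188 → 11.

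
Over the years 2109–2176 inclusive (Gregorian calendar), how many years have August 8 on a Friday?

Track August 8's weekday year by year (advancing +1, or +2 across a Feb 29):
  2109: Thu  2110: Fri (+1) ✓  2111: Sat (+1)  2112: Mon (+2)  2113: Tue (+1)
  2114: Wed (+1)  2115: Thu (+1)  2116: Sat (+2)  2117: Sun (+1)  2118: Mon (+1)
  2119: Tue (+1)  2120: Thu (+2)  2121: Fri (+1) ✓  2122: Sat (+1)  … (40 more years) …
  2163: Mon (+1)  2164: Wed (+2)  2165: Thu (+1)  2166: Fri (+1) ✓  2167: Sat (+1)
  2168: Mon (+2)  2169: Tue (+1)  2170: Wed (+1)  2171: Thu (+1)  2172: Sat (+2)
  2173: Sun (+1)  2174: Mon (+1)  2175: Tue (+1)  2176: Thu (+2)
Friday years: 2110, 2121, 2127, 2132, 2138, 2149, 2155, 2160, 2166 — 9 in total.

9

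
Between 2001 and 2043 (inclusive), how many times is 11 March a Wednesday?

Track 11 March's weekday year by year (advancing +1, or +2 across a Feb 29):
  2001: Sun  2002: Mon (+1)  2003: Tue (+1)  2004: Thu (+2)  2005: Fri (+1)
  2006: Sat (+1)  2007: Sun (+1)  2008: Tue (+2)  2009: Wed (+1) ✓  2010: Thu (+1)
  2011: Fri (+1)  2012: Sun (+2)  2013: Mon (+1)  2014: Tue (+1)  … (15 more years) …
  2030: Mon (+1)  2031: Tue (+1)  2032: Thu (+2)  2033: Fri (+1)  2034: Sat (+1)
  2035: Sun (+1)  2036: Tue (+2)  2037: Wed (+1) ✓  2038: Thu (+1)  2039: Fri (+1)
  2040: Sun (+2)  2041: Mon (+1)  2042: Tue (+1)  2043: Wed (+1) ✓
Wednesday years: 2009, 2015, 2020, 2026, 2037, 2043 — 6 in total.

6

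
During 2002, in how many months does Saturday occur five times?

4

A month of length L has five Saturdays iff its first Saturday is on day ≤ L−28 (so day 1–3 in a 31-day month, 1–2 in a 30-day month, day 1 in a leap February).
Checking each month of 2002: Jan starts Tue (31d); Feb starts Fri (28d); Mar starts Fri (31d) ✓; Apr starts Mon (30d); May starts Wed (31d); Jun starts Sat (30d) ✓; Jul starts Mon (31d); Aug starts Thu (31d) ✓; Sep starts Sun (30d); Oct starts Tue (31d); Nov starts Fri (30d) ✓; Dec starts Sun (31d).
Five-Saturday months: March, June, August, November → 4.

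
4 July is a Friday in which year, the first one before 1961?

From one year to the next, a fixed date's weekday advances by 1, or by 2 when a Feb 29 lies between the two dates.
1961: July 4 is Tuesday.
1960: Monday (−1)
1959: Saturday (−2)
1958: Friday (−1)
4 July falls on a Friday in 1958.

1958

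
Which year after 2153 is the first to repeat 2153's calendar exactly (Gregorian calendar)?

Two years share a calendar iff Jan 1 falls on the same weekday and both are leap or both are common. 2153: Jan 1 is Monday, common year.
2154: Jan 1 Tuesday, common
2155: Jan 1 Wednesday, common
2156: Jan 1 Thursday, leap
2157: Jan 1 Saturday, common
2158: Jan 1 Sunday, common
2159: Jan 1 Monday, common
2159 matches on both conditions.

2159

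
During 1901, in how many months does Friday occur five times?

A month of length L has five Fridays iff its first Friday is on day ≤ L−28 (so day 1–3 in a 31-day month, 1–2 in a 30-day month, day 1 in a leap February).
Checking each month of 1901: Jan starts Tue (31d); Feb starts Fri (28d); Mar starts Fri (31d) ✓; Apr starts Mon (30d); May starts Wed (31d) ✓; Jun starts Sat (30d); Jul starts Mon (31d); Aug starts Thu (31d) ✓; Sep starts Sun (30d); Oct starts Tue (31d); Nov starts Fri (30d) ✓; Dec starts Sun (31d).
Five-Friday months: March, May, August, November → 4.

4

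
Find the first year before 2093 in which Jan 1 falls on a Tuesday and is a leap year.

2092

Jan 1 advances by 2 weekdays after a leap year and by 1 after a common year.
2093: Jan 1 is Thursday.
2092: Tuesday (leap)
2092 begins on a Tuesday and is a leap year.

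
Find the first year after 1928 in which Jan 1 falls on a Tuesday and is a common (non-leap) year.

Jan 1 advances by 2 weekdays after a leap year and by 1 after a common year.
1928: Jan 1 is Sunday (leap).
1929: Tuesday
1929 begins on a Tuesday and is a common year.

1929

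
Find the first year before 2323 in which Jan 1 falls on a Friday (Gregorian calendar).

Jan 1 advances by 2 weekdays after a leap year and by 1 after a common year.
2323: Jan 1 is Monday.
2322: Sunday
2321: Saturday
2320: Thursday (leap)
2319: Wednesday
2318: Tuesday
2317: Monday
2316: Saturday (leap)
2315: Friday
2315 begins on a Friday

2315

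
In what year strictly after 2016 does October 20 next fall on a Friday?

2017

From one year to the next, a fixed date's weekday advances by 1, or by 2 when a Feb 29 lies between the two dates.
2016: October 20 is Thursday.
2017: Friday (+1)
October 20 falls on a Friday in 2017.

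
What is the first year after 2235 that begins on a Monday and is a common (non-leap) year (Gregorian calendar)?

Jan 1 advances by 2 weekdays after a leap year and by 1 after a common year.
2235: Jan 1 is Thursday.
2236: Friday (leap)
2237: Sunday
2238: Monday
2238 begins on a Monday and is a common year.

2238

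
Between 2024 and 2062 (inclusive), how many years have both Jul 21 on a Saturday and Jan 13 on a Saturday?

Check each year's weekday for Jul 21 and Jan 13:
  2024: Sun/Sat  2025: Mon/Mon  2026: Tue/Tue  2027: Wed/Wed  2028: Fri/Thu  2029: Sat/Sat ✓  2030: Sun/Sun  2031: Mon/Mon  2032: Wed/Tue  2033: Thu/Thu  2034: Fri/Fri  2035: Sat/Sat ✓  2036: Mon/Sun  2037: Tue/Tue  …(11 more)…  2049: Wed/Wed  2050: Thu/Thu  2051: Fri/Fri  2052: Sun/Sat  2053: Mon/Mon  2054: Tue/Tue  2055: Wed/Wed  2056: Fri/Thu  2057: Sat/Sat ✓  2058: Sun/Sun  2059: Mon/Mon  2060: Wed/Tue  2061: Thu/Thu  2062: Fri/Fri
Both conditions hold in: 2029, 2035, 2046, 2057 — 4.

4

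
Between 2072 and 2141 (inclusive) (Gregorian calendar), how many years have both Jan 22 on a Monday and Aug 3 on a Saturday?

2

Check each year's weekday for Jan 22 and Aug 3:
  2072: Fri/Wed  2073: Sun/Thu  2074: Mon/Fri  2075: Tue/Sat  2076: Wed/Mon  2077: Fri/Tue  2078: Sat/Wed  2079: Sun/Thu  2080: Mon/Sat ✓  2081: Wed/Sun  2082: Thu/Mon  2083: Fri/Tue  2084: Sat/Thu  2085: Mon/Fri  …(42 more)…  2128: Thu/Tue  2129: Sat/Wed  2130: Sun/Thu  2131: Mon/Fri  2132: Tue/Sun  2133: Thu/Mon  2134: Fri/Tue  2135: Sat/Wed  2136: Sun/Fri  2137: Tue/Sat  2138: Wed/Sun  2139: Thu/Mon  2140: Fri/Wed  2141: Sun/Thu
Both conditions hold in: 2080, 2120 — 2.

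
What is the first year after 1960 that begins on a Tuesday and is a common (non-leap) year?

1963

Jan 1 advances by 2 weekdays after a leap year and by 1 after a common year.
1960: Jan 1 is Friday (leap).
1961: Sunday
1962: Monday
1963: Tuesday
1963 begins on a Tuesday and is a common year.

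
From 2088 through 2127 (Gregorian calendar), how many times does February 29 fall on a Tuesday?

1

Leap years in 2088–2127: 9 of them.
Feb 29 weekday advances by 5 (mod 7) from one leap year to the next four years later (or differs when a century non-leap intervenes).
Leap-day weekdays: 2088:Sun 2092:Fri 2096:Wed 2104:Fri 2108:Wed 2112:Mon 2116:Sat 2120:Thu 2124:Tue✓
Tuesday: 2124 → 1.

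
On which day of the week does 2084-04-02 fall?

Sunday

January 1, 2084 is a Saturday.
April 2 is day 93 of the year, i.e. 92 days after Jan 1.
92 mod 7 = 1, so advance 1 weekday from Saturday: Sunday.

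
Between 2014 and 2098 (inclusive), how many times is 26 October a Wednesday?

12

Track 26 October's weekday year by year (advancing +1, or +2 across a Feb 29):
  2014: Sun  2015: Mon (+1)  2016: Wed (+2) ✓  2017: Thu (+1)  2018: Fri (+1)
  2019: Sat (+1)  2020: Mon (+2)  2021: Tue (+1)  2022: Wed (+1) ✓  2023: Thu (+1)
  2024: Sat (+2)  2025: Sun (+1)  2026: Mon (+1)  2027: Tue (+1)  … (57 more years) …
  2085: Fri (+1)  2086: Sat (+1)  2087: Sun (+1)  2088: Tue (+2)  2089: Wed (+1) ✓
  2090: Thu (+1)  2091: Fri (+1)  2092: Sun (+2)  2093: Mon (+1)  2094: Tue (+1)
  2095: Wed (+1) ✓  2096: Fri (+2)  2097: Sat (+1)  2098: Sun (+1)
Wednesday years: 2016, 2022, 2033, 2039, 2044, 2050, 2061, 2067, 2072, 2078, 2089, 2095 — 12 in total.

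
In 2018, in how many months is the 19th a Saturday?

1

Check the 19th of each month of 2018: Jan 19: Fri, Feb 19: Mon, Mar 19: Mon, Apr 19: Thu, May 19: Sat, Jun 19: Tue, Jul 19: Thu, Aug 19: Sun, Sep 19: Wed, Oct 19: Fri, Nov 19: Mon, Dec 19: Wed.
Saturday occurs in May — 1 month.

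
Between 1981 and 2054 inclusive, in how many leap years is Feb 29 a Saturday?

Leap years in 1981–2054: 18 of them.
Feb 29 weekday advances by 5 (mod 7) from one leap year to the next four years later (or differs when a century non-leap intervenes).
Leap-day weekdays: 1984:Wed 1988:Mon 1992:Sat✓ 1996:Thu 2000:Tue 2004:Sun 2008:Fri 2012:Wed 2016:Mon 2020:Sat✓ 2024:Thu 2028:Tue 2032:Sun 2036:Fri 2040:Wed 2044:Mon 2048:Sat✓ 2052:Thu
Saturday: 1992, 2020, 2048 → 3.

3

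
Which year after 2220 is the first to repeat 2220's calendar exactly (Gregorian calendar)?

Two years share a calendar iff Jan 1 falls on the same weekday and both are leap or both are common. 2220: Jan 1 is Saturday, leap year.
2221: Jan 1 Monday, common
2222: Jan 1 Tuesday, common
2223: Jan 1 Wednesday, common
2224: Jan 1 Thursday, leap
2225: Jan 1 Saturday, common
2226: Jan 1 Sunday, common
2227: Jan 1 Monday, common
2228: Jan 1 Tuesday, leap
2229: Jan 1 Thursday, common
2230: Jan 1 Friday, common
2231: Jan 1 Saturday, common
2232: Jan 1 Sunday, leap
2233: Jan 1 Tuesday, common
2234: Jan 1 Wednesday, common
2235: Jan 1 Thursday, common
2236: Jan 1 Friday, leap
2237: Jan 1 Sunday, common
2238: Jan 1 Monday, common
2239: Jan 1 Tuesday, common
2240: Jan 1 Wednesday, leap
2241: Jan 1 Friday, common
2242: Jan 1 Saturday, common
2243: Jan 1 Sunday, common
2244: Jan 1 Monday, leap
2245: Jan 1 Wednesday, common
2246: Jan 1 Thursday, common
2247: Jan 1 Friday, common
2248: Jan 1 Saturday, leap
2248 matches on both conditions.

2248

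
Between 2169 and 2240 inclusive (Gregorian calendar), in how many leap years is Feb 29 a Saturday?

Leap years in 2169–2240: 17 of them.
Feb 29 weekday advances by 5 (mod 7) from one leap year to the next four years later (or differs when a century non-leap intervenes).
Leap-day weekdays: 2172:Sat✓ 2176:Thu 2180:Tue 2184:Sun 2188:Fri 2192:Wed 2196:Mon 2204:Wed 2208:Mon 2212:Sat✓ 2216:Thu 2220:Tue 2224:Sun 2228:Fri 2232:Wed 2236:Mon 2240:Sat✓
Saturday: 2172, 2212, 2240 → 3.

3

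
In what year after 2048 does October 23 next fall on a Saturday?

2049

From one year to the next, a fixed date's weekday advances by 1, or by 2 when a Feb 29 lies between the two dates.
2048: October 23 is Friday.
2049: Saturday (+1)
October 23 falls on a Saturday in 2049.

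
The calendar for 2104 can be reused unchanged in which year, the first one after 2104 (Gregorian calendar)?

Two years share a calendar iff Jan 1 falls on the same weekday and both are leap or both are common. 2104: Jan 1 is Tuesday, leap year.
2105: Jan 1 Thursday, common
2106: Jan 1 Friday, common
2107: Jan 1 Saturday, common
2108: Jan 1 Sunday, leap
2109: Jan 1 Tuesday, common
2110: Jan 1 Wednesday, common
2111: Jan 1 Thursday, common
2112: Jan 1 Friday, leap
2113: Jan 1 Sunday, common
2114: Jan 1 Monday, common
2115: Jan 1 Tuesday, common
2116: Jan 1 Wednesday, leap
2117: Jan 1 Friday, common
2118: Jan 1 Saturday, common
2119: Jan 1 Sunday, common
2120: Jan 1 Monday, leap
2121: Jan 1 Wednesday, common
2122: Jan 1 Thursday, common
2123: Jan 1 Friday, common
2124: Jan 1 Saturday, leap
2125: Jan 1 Monday, common
2126: Jan 1 Tuesday, common
2127: Jan 1 Wednesday, common
2128: Jan 1 Thursday, leap
2129: Jan 1 Saturday, common
2130: Jan 1 Sunday, common
2131: Jan 1 Monday, common
2132: Jan 1 Tuesday, leap
2132 matches on both conditions.

2132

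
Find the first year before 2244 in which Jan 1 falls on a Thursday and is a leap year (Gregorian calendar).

2224

Jan 1 advances by 2 weekdays after a leap year and by 1 after a common year.
2244: Jan 1 is Monday (leap).
2243: Sunday
2242: Saturday
2241: Friday
2240: Wednesday (leap)
2239: Tuesday
2238: Monday
2237: Sunday
2236: Friday (leap)
2235: Thursday
2234: Wednesday
2233: Tuesday
2232: Sunday (leap)
2231: Saturday
2230: Friday
2229: Thursday
2228: Tuesday (leap)
2227: Monday
2226: Sunday
2225: Saturday
2224: Thursday (leap)
2224 begins on a Thursday and is a leap year.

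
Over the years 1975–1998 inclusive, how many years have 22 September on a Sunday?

Track 22 September's weekday year by year (advancing +1, or +2 across a Feb 29):
  1975: Mon  1976: Wed (+2)  1977: Thu (+1)  1978: Fri (+1)  1979: Sat (+1)
  1980: Mon (+2)  1981: Tue (+1)  1982: Wed (+1)  1983: Thu (+1)  1984: Sat (+2)
  1985: Sun (+1) ✓  1986: Mon (+1)  1987: Tue (+1)  1988: Thu (+2)  1989: Fri (+1)
  1990: Sat (+1)  1991: Sun (+1) ✓  1992: Tue (+2)  1993: Wed (+1)  1994: Thu (+1)
  1995: Fri (+1)  1996: Sun (+2) ✓  1997: Mon (+1)  1998: Tue (+1)
Sunday years: 1985, 1991, 1996 — 3 in total.

3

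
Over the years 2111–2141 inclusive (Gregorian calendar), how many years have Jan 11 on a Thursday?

4

Track Jan 11's weekday year by year (advancing +1, or +2 across a Feb 29):
  2111: Sun  2112: Mon (+1)  2113: Wed (+2)  2114: Thu (+1) ✓  2115: Fri (+1)
  2116: Sat (+1)  2117: Mon (+2)  2118: Tue (+1)  2119: Wed (+1)  2120: Thu (+1) ✓
  2121: Sat (+2)  2122: Sun (+1)  2123: Mon (+1)  2124: Tue (+1)  … (3 more years) …
  2128: Sun (+1)  2129: Tue (+2)  2130: Wed (+1)  2131: Thu (+1) ✓  2132: Fri (+1)
  2133: Sun (+2)  2134: Mon (+1)  2135: Tue (+1)  2136: Wed (+1)  2137: Fri (+2)
  2138: Sat (+1)  2139: Sun (+1)  2140: Mon (+1)  2141: Wed (+2)
Thursday years: 2114, 2120, 2125, 2131 — 4 in total.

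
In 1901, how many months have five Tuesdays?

A month of length L has five Tuesdays iff its first Tuesday is on day ≤ L−28 (so day 1–3 in a 31-day month, 1–2 in a 30-day month, day 1 in a leap February).
Checking each month of 1901: Jan starts Tue (31d) ✓; Feb starts Fri (28d); Mar starts Fri (31d); Apr starts Mon (30d) ✓; May starts Wed (31d); Jun starts Sat (30d); Jul starts Mon (31d) ✓; Aug starts Thu (31d); Sep starts Sun (30d); Oct starts Tue (31d) ✓; Nov starts Fri (30d); Dec starts Sun (31d) ✓.
Five-Tuesday months: January, April, July, October, December → 5.

5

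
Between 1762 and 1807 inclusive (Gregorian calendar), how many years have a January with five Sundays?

January has 31 days; it has five Sundays when Sunday falls among the first (month-length − 28) days — i.e. when January 1 is one of Sunday/Saturday/Friday.
January 1 by year: 1762:Fri✓ 1763:Sat✓ 1764:Sun✓ 1765:Tue 1766:Wed 1767:Thu 1768:Fri✓ 1769:Sun✓ 1770:Mon 1771:Tue 1772:Wed 1773:Fri✓ 1774:Sat✓ 1775:Sun✓ 1776:Mon …(16 more)… 1793:Tue 1794:Wed 1795:Thu 1796:Fri✓ 1797:Sun✓ 1798:Mon 1799:Tue 1800:Wed 1801:Thu 1802:Fri✓ 1803:Sat✓ 1804:Sun✓ 1805:Tue 1806:Wed 1807:Thu
Years with five Sundays: 1762, 1763, 1764, 1768, 1769, 1773, 1774, 1775, 1779, 1780, 1785, 1786, 1790, 1791, 1792, 1796, 1797, 1802, 1803, 1804 → 20.

20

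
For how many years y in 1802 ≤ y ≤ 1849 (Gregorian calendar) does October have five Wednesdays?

October has 31 days; it has five Wednesdays when Wednesday falls among the first (month-length − 28) days — i.e. when October 1 is one of Wednesday/Tuesday/Monday.
October 1 by year: 1802:Fri 1803:Sat 1804:Mon✓ 1805:Tue✓ 1806:Wed✓ 1807:Thu 1808:Sat 1809:Sun 1810:Mon✓ 1811:Tue✓ 1812:Thu 1813:Fri 1814:Sat 1815:Sun 1816:Tue✓ …(18 more)… 1835:Thu 1836:Sat 1837:Sun 1838:Mon✓ 1839:Tue✓ 1840:Thu 1841:Fri 1842:Sat 1843:Sun 1844:Tue✓ 1845:Wed✓ 1846:Thu 1847:Fri 1848:Sun 1849:Mon✓
Years with five Wednesdays: 1804, 1805, 1806, 1810, 1811, 1816, 1817, 1821, 1822, 1823, 1827, 1828, 1832, 1833, 1834, 1838, 1839, 1844, 1845, 1849 → 20.

20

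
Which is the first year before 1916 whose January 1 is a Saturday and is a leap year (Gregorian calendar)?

Jan 1 advances by 2 weekdays after a leap year and by 1 after a common year.
1916: Jan 1 is Saturday (leap).
1915: Friday
1914: Thursday
1913: Wednesday
1912: Monday (leap)
1911: Sunday
1910: Saturday
1909: Friday
1908: Wednesday (leap)
1907: Tuesday
1906: Monday
1905: Sunday
1904: Friday (leap)
1903: Thursday
1902: Wednesday
1901: Tuesday
1900: Monday
1899: Sunday
1898: Saturday
1897: Friday
1896: Wednesday (leap)
1895: Tuesday
1894: Monday
1893: Sunday
1892: Friday (leap)
1891: Thursday
1890: Wednesday
1889: Tuesday
1888: Sunday (leap)
1887: Saturday
1886: Friday
1885: Thursday
1884: Tuesday (leap)
1883: Monday
1882: Sunday
1881: Saturday
1880: Thursday (leap)
1879: Wednesday
1878: Tuesday
1877: Monday
1876: Saturday (leap)
1876 begins on a Saturday and is a leap year.

1876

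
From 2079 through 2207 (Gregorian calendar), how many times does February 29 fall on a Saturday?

3

Leap years in 2079–2207: 30 of them.
Feb 29 weekday advances by 5 (mod 7) from one leap year to the next four years later (or differs when a century non-leap intervenes).
Leap-day weekdays: 2080:Thu 2084:Tue 2088:Sun 2092:Fri 2096:Wed 2104:Fri 2108:Wed 2112:Mon 2116:Sat✓ 2120:Thu 2124:Tue 2128:Sun 2132:Fri …(4 more)… 2152:Tue 2156:Sun 2160:Fri 2164:Wed 2168:Mon 2172:Sat✓ 2176:Thu 2180:Tue 2184:Sun 2188:Fri 2192:Wed 2196:Mon 2204:Wed
Saturday: 2116, 2144, 2172 → 3.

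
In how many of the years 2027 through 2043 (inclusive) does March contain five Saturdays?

March has 31 days; it has five Saturdays when Saturday falls among the first (month-length − 28) days — i.e. when March 1 is one of Saturday/Friday/Thursday.
March 1 by year: 2027:Mon 2028:Wed 2029:Thu✓ 2030:Fri✓ 2031:Sat✓ 2032:Mon 2033:Tue 2034:Wed 2035:Thu✓ 2036:Sat✓ 2037:Sun 2038:Mon 2039:Tue 2040:Thu✓ 2041:Fri✓ 2042:Sat✓ 2043:Sun
Years with five Saturdays: 2029, 2030, 2031, 2035, 2036, 2040, 2041, 2042 → 8.

8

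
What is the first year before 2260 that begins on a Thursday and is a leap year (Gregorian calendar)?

2252

Jan 1 advances by 2 weekdays after a leap year and by 1 after a common year.
2260: Jan 1 is Sunday (leap).
2259: Saturday
2258: Friday
2257: Thursday
2256: Tuesday (leap)
2255: Monday
2254: Sunday
2253: Saturday
2252: Thursday (leap)
2252 begins on a Thursday and is a leap year.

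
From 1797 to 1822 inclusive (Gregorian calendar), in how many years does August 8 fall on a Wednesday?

4

Track August 8's weekday year by year (advancing +1, or +2 across a Feb 29):
  1797: Tue  1798: Wed (+1) ✓  1799: Thu (+1)  1800: Fri (+1)  1801: Sat (+1)
  1802: Sun (+1)  1803: Mon (+1)  1804: Wed (+2) ✓  1805: Thu (+1)  1806: Fri (+1)
  1807: Sat (+1)  1808: Mon (+2)  1809: Tue (+1)  1810: Wed (+1) ✓  1811: Thu (+1)
  1812: Sat (+2)  1813: Sun (+1)  1814: Mon (+1)  1815: Tue (+1)  1816: Thu (+2)
  1817: Fri (+1)  1818: Sat (+1)  1819: Sun (+1)  1820: Tue (+2)  1821: Wed (+1) ✓
  1822: Thu (+1)
Wednesday years: 1798, 1804, 1810, 1821 — 4 in total.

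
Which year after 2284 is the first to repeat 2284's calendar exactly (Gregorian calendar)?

2324

Two years share a calendar iff Jan 1 falls on the same weekday and both are leap or both are common. 2284: Jan 1 is Tuesday, leap year.
2285: Jan 1 Thursday, common
2286: Jan 1 Friday, common
2287: Jan 1 Saturday, common
2288: Jan 1 Sunday, leap
2289: Jan 1 Tuesday, common
2290: Jan 1 Wednesday, common
2291: Jan 1 Thursday, common
2292: Jan 1 Friday, leap
2293: Jan 1 Sunday, common
2294: Jan 1 Monday, common
2295: Jan 1 Tuesday, common
2296: Jan 1 Wednesday, leap
2297: Jan 1 Friday, common
2298: Jan 1 Saturday, common
2299: Jan 1 Sunday, common
2300: Jan 1 Monday, common
2301: Jan 1 Tuesday, common
2302: Jan 1 Wednesday, common
2303: Jan 1 Thursday, common
2304: Jan 1 Friday, leap
2305: Jan 1 Sunday, common
2306: Jan 1 Monday, common
2307: Jan 1 Tuesday, common
2308: Jan 1 Wednesday, leap
2309: Jan 1 Friday, common
2310: Jan 1 Saturday, common
2311: Jan 1 Sunday, common
2312: Jan 1 Monday, leap
2313: Jan 1 Wednesday, common
2314: Jan 1 Thursday, common
2315: Jan 1 Friday, common
2316: Jan 1 Saturday, leap
2317: Jan 1 Monday, common
2318: Jan 1 Tuesday, common
2319: Jan 1 Wednesday, common
2320: Jan 1 Thursday, leap
2321: Jan 1 Saturday, common
2322: Jan 1 Sunday, common
2323: Jan 1 Monday, common
2324: Jan 1 Tuesday, leap
2324 matches on both conditions.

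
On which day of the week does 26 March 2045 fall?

Sunday

January 1, 2045 is a Sunday.
March 26 is day 85 of the year, i.e. 84 days after Jan 1.
84 mod 7 = 0, so advance 0 weekdays from Sunday: Sunday.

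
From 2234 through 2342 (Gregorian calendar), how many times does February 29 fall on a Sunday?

3

Leap years in 2234–2342: 26 of them.
Feb 29 weekday advances by 5 (mod 7) from one leap year to the next four years later (or differs when a century non-leap intervenes).
Leap-day weekdays: 2236:Mon 2240:Sat 2244:Thu 2248:Tue 2252:Sun✓ 2256:Fri 2260:Wed 2264:Mon 2268:Sat 2272:Thu 2276:Tue 2280:Sun✓ 2284:Fri 2288:Wed 2292:Mon 2296:Sat 2304:Mon 2308:Sat 2312:Thu 2316:Tue 2320:Sun✓ 2324:Fri 2328:Wed 2332:Mon 2336:Sat 2340:Thu
Sunday: 2252, 2280, 2320 → 3.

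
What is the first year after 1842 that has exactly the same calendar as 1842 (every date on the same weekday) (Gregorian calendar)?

1853

Two years share a calendar iff Jan 1 falls on the same weekday and both are leap or both are common. 1842: Jan 1 is Saturday, common year.
1843: Jan 1 Sunday, common
1844: Jan 1 Monday, leap
1845: Jan 1 Wednesday, common
1846: Jan 1 Thursday, common
1847: Jan 1 Friday, common
1848: Jan 1 Saturday, leap
1849: Jan 1 Monday, common
1850: Jan 1 Tuesday, common
1851: Jan 1 Wednesday, common
1852: Jan 1 Thursday, leap
1853: Jan 1 Saturday, common
1853 matches on both conditions.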